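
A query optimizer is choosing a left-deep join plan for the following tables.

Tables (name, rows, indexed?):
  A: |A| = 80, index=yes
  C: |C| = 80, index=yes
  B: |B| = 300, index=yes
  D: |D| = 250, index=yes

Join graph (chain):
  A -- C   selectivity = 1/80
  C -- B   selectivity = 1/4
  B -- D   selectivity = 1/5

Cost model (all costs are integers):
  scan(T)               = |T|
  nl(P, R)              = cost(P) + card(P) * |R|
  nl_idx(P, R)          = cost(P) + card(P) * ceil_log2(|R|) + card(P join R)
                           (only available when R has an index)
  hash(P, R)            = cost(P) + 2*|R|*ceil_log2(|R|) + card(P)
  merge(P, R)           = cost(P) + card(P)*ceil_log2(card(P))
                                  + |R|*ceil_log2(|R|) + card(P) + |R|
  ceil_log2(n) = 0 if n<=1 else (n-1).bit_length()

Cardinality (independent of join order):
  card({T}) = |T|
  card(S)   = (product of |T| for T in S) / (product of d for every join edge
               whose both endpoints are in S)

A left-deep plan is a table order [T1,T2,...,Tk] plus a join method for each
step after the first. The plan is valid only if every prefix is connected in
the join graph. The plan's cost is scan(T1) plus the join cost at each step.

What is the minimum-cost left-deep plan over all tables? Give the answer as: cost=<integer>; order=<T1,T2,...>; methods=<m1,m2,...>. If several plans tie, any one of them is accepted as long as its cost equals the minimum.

cost=14360; order=A,C,B,D; methods=nl_idx,merge,hash

Selinger DP (subsets sized 1..n):
  {A}: scan cost=80, card=80
  {C}: scan cost=80, card=80
  {B}: scan cost=300, card=300
  {D}: scan cost=250, card=250
  {AC}: card=80; try (C,nl_idx)→720, (A,nl_idx)→720, (C,hash)→1280, (A,hash)→1280, (C,merge)→1360, (A,merge)→1360 …(+2); best=720 via (C,nl_idx)
  {BC}: card=6000; try (C,hash)→1720, (B,merge)→3720, (C,merge)→3940, (B,hash)→5560, (B,nl_idx)→6800, (C,nl_idx)→8400 …(+2); best=1720 via (C,hash)
  {BD}: card=15000; try (D,hash)→4600, (B,merge)→5500, (D,merge)→5550, (B,hash)→5900, (B,nl_idx)→17500, (D,nl_idx)→17700 …(+2); best=4600 via (D,hash)
  {ABC}: card=6000; try (B,merge)→4360, (B,hash)→6200, (B,nl_idx)→7440, (A,hash)→8840, (B,nl)→24720, (A,nl_idx)→49720 …(+2); best=4360 via (B,merge)
  {BCD}: card=300000; try (D,hash)→11720, (C,hash)→20720, (D,merge)→87970, (C,merge)→230240, (D,nl_idx)→349720, (C,nl_idx)→409600 …(+2); best=11720 via (D,hash)
  {ABCD}: card=300000; try (D,hash)→14360, (D,merge)→90610, (A,hash)→312840, (D,nl_idx)→352360, (D,nl)→1504360, (A,nl_idx)→2411720 …(+2); best=14360 via (D,hash)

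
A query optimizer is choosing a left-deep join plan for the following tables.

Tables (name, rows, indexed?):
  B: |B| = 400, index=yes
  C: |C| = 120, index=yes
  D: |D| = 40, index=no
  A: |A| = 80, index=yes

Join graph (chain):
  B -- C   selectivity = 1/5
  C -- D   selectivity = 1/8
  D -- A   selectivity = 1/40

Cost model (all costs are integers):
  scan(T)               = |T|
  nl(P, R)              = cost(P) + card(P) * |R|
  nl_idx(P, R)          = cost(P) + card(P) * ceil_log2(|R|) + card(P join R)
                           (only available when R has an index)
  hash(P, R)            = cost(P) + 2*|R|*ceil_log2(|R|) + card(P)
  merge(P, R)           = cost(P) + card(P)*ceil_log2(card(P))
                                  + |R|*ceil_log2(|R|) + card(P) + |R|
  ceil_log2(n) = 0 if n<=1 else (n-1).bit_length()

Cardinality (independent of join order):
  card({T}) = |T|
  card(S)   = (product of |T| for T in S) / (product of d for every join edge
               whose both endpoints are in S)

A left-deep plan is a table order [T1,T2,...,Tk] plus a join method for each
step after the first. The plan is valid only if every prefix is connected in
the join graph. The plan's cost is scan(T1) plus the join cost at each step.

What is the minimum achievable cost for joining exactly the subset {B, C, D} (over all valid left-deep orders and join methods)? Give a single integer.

8520

Selinger DP over subsets of {B,C,D}:
  {B}: scan cost=400, card=400
  {C}: scan cost=120, card=120
  {D}: scan cost=40, card=40
  {BC}: card=9600; try (C,hash)→2480, (B,merge)→5080, (C,merge)→5360, (B,hash)→7440, (B,nl_idx)→10800, (C,nl_idx)→12800 …(+2); best=2480 via (C,hash)
  {CD}: card=600; try (D,hash)→720, (C,nl_idx)→920, (C,merge)→1280, (D,merge)→1360, (C,hash)→1760, (C,nl)→4840 …(+1); best=720 via (D,hash)
  {BCD}: card=48000; try (B,hash)→8520, (B,merge)→11320, (D,hash)→12560, (B,nl_idx)→54120, (D,merge)→146760, (B,nl)→240720 …(+1); best=8520 via (B,hash)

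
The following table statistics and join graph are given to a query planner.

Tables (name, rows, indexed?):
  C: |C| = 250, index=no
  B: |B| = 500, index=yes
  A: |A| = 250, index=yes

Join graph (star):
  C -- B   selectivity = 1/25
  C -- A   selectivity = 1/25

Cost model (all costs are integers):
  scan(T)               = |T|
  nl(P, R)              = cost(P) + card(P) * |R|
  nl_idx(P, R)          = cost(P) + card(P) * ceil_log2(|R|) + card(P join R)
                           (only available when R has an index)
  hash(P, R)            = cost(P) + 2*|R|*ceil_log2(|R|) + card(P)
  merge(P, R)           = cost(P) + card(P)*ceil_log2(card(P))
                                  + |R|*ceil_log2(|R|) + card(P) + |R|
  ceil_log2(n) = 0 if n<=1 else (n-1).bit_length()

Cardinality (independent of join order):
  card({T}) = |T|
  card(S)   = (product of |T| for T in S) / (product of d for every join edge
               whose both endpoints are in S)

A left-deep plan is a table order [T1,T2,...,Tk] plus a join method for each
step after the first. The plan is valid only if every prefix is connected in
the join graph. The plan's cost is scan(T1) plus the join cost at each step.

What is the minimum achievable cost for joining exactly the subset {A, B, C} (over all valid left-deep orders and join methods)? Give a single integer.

Selinger DP over subsets of {A,B,C}:
  {C}: scan cost=250, card=250
  {B}: scan cost=500, card=500
  {A}: scan cost=250, card=250
  {BC}: card=5000; try (C,hash)→5000, (B,merge)→7500, (B,nl_idx)→7500, (C,merge)→7750, (B,hash)→9500, (B,nl)→125250 …(+1); best=5000 via (C,hash)
  {AC}: card=2500; try (C,hash)→4500, (A,hash)→4500, (C,merge)→4750, (A,merge)→4750, (A,nl_idx)→4750, (C,nl)→62750 …(+1); best=4500 via (C,hash)
  {ABC}: card=50000; try (A,hash)→14000, (B,hash)→16000, (B,merge)→42000, (B,nl_idx)→77000, (A,merge)→77250, (A,nl_idx)→95000 …(+2); best=14000 via (A,hash)

14000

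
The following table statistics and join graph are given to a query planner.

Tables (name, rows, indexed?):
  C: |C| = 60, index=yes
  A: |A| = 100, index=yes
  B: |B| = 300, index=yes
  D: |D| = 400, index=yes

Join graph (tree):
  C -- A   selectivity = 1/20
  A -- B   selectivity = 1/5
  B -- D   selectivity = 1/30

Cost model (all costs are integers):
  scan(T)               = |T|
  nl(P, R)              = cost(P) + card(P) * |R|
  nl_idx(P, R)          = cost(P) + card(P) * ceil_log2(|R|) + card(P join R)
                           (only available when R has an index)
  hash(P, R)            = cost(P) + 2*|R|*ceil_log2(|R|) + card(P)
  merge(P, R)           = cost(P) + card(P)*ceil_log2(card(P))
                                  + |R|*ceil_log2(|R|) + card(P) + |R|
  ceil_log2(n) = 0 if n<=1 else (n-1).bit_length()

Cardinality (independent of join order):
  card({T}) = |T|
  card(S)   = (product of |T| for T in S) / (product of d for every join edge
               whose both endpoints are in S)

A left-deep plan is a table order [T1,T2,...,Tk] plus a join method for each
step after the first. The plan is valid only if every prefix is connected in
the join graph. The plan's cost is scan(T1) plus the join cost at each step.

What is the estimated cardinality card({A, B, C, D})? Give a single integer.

240000

Tables in S: A(100), B(300), C(60), D(400)
Edges inside S: C-A(d=20), A-B(d=5), B-D(d=30)
numerator = 100 * 300 * 60 * 400 = 720000000
denominator = 20 * 5 * 30 = 3000
card(S) = 720000000 / 3000 = 240000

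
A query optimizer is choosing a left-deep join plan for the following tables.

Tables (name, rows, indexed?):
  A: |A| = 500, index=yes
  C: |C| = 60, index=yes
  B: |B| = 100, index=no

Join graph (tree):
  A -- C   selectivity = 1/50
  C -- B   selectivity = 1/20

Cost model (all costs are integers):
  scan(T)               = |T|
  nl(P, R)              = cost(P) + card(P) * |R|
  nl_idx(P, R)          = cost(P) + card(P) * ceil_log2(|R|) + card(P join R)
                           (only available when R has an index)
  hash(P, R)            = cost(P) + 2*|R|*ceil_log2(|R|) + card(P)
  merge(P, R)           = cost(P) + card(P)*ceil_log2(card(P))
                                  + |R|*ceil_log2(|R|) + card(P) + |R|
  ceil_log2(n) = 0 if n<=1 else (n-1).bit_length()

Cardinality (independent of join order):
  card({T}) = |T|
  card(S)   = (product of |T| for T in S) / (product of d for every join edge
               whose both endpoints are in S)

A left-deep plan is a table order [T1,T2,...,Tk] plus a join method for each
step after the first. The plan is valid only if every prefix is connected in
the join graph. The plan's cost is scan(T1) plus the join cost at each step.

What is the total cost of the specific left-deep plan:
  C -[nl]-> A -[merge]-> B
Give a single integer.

step 1: scan C: cost=60, card=60
step 2: join A via nl
    card(P join A) = 60*500/(50) = 600
    cost = 60 + 60*500 = 30060
step 3: join B via merge
    card(P join B) = 600*100/(20) = 3000
    cost = 30060 + 600*10 + 100*7 + 600 + 100 = 37460

37460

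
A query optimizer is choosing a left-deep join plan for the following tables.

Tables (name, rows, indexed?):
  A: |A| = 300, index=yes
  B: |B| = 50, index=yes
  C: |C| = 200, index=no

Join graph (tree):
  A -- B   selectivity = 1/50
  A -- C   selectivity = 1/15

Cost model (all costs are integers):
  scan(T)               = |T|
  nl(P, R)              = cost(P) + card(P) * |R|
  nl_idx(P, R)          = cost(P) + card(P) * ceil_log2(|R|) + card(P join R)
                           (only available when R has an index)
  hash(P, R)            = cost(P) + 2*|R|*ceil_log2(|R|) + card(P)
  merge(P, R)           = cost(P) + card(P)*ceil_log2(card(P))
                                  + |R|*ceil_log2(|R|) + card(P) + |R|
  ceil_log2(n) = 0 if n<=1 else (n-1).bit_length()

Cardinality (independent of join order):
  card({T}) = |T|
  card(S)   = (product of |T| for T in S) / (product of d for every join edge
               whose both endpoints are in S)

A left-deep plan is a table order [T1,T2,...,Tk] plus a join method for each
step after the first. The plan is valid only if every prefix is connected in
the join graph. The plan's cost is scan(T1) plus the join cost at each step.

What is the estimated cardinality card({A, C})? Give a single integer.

4000

Tables in S: A(300), C(200)
Edges inside S: A-C(d=15)
numerator = 300 * 200 = 60000
denominator = 15 = 15
card(S) = 60000 / 15 = 4000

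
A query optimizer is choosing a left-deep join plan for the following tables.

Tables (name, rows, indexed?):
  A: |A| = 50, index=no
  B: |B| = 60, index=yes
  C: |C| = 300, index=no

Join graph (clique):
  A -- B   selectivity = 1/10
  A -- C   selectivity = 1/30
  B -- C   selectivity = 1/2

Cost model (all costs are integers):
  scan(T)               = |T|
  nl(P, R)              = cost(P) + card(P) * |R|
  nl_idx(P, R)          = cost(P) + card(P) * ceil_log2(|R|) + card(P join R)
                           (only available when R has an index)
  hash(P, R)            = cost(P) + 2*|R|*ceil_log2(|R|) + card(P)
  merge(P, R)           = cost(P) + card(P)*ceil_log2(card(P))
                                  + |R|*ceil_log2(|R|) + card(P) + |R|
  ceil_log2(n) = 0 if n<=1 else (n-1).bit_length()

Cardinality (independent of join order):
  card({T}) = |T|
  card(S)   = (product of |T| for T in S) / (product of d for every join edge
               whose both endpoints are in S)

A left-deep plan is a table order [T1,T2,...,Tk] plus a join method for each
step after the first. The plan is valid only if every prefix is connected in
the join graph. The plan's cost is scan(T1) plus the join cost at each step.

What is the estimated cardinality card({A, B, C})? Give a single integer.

Tables in S: A(50), B(60), C(300)
Edges inside S: A-B(d=10), A-C(d=30), B-C(d=2)
numerator = 50 * 60 * 300 = 900000
denominator = 10 * 30 * 2 = 600
card(S) = 900000 / 600 = 1500

1500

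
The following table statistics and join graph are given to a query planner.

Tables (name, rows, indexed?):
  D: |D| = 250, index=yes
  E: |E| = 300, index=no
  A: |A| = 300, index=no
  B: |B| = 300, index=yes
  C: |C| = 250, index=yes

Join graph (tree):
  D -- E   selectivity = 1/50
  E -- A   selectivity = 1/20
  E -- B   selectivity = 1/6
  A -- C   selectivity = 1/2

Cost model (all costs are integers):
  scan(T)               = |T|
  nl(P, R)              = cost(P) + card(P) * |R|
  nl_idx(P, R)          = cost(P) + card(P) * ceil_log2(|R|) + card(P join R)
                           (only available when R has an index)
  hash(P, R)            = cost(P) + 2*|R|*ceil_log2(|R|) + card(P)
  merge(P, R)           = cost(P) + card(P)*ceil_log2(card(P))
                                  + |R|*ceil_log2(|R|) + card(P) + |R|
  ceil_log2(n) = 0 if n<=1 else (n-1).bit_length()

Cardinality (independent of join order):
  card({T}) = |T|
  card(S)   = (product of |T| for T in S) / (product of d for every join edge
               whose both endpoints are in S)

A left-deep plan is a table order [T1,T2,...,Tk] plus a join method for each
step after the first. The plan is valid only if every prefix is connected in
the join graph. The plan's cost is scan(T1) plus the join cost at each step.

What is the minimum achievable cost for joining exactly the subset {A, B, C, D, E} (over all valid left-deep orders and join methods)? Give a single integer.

1168000

Selinger DP over subsets of {A,B,C,D,E}:
  {D}: scan cost=250, card=250
  {E}: scan cost=300, card=300
  {A}: scan cost=300, card=300
  {B}: scan cost=300, card=300
  {C}: scan cost=250, card=250
  {DE}: card=1500; try (D,nl_idx)→4200, (D,hash)→4600, (E,merge)→5500, (D,merge)→5550, (E,hash)→5900, (E,nl)→75250 …(+1); best=4200 via (D,nl_idx)
  {AE}: card=4500; try (E,hash)→6000, (A,hash)→6000, (E,merge)→6300, (A,merge)→6300, (E,nl)→90300, (A,nl)→90300; best=6000 via (E,hash)
  {BE}: card=15000; try (E,hash)→6000, (B,hash)→6000, (E,merge)→6300, (B,merge)→6300, (B,nl_idx)→18000, (E,nl)→90300 …(+1); best=6000 via (E,hash)
  {AC}: card=37500; try (C,hash)→4600, (A,merge)→5500, (C,merge)→5550, (A,hash)→5900, (C,nl_idx)→40200, (A,nl)→75250 …(+1); best=4600 via (C,hash)
  {ADE}: card=22500; try (A,hash)→11100, (D,hash)→14500, (A,merge)→25200, (D,nl_idx)→64500, (D,merge)→71250, (A,nl)→454200 …(+1); best=11100 via (A,hash)
  {BDE}: card=75000; try (B,hash)→11100, (D,hash)→25000, (B,merge)→25200, (B,nl_idx)→92700, (D,nl_idx)→201000, (D,merge)→233250 …(+2); best=11100 via (B,hash)
  {ABE}: card=225000; try (B,hash)→15900, (A,hash)→26400, (B,merge)→72000, (A,merge)→234000, (B,nl_idx)→271500, (B,nl)→1356000 …(+1); best=15900 via (B,hash)
  {ACE}: card=562500; try (C,hash)→14500, (E,hash)→47500, (C,merge)→71250, (C,nl_idx)→604500, (E,merge)→645100, (C,nl)→1131000 …(+1); best=14500 via (C,hash)
  {ABDE}: card=1125000; try (B,hash)→39000, (A,hash)→91500, (D,hash)→244900, (B,merge)→374100, (B,nl_idx)→1338600, (A,merge)→1364100 …(+5); best=39000 via (B,hash)
  {ACDE}: card=2812500; try (C,hash)→37600, (C,merge)→373350, (D,hash)→581000, (C,nl_idx)→3003600, (C,nl)→5636100, (D,nl_idx)→7327000 …(+2); best=37600 via (C,hash)
  {ABCE}: card=28125000; try (C,hash)→244900, (B,hash)→582400, (C,merge)→4293150, (B,merge)→11830000, (C,nl_idx)→29940900, (B,nl_idx)→33202000 …(+2); best=244900 via (C,hash)
  {ABCDE}: card=140625000; try (C,hash)→1168000, (B,hash)→2855500, (C,merge)→24791250, (D,hash)→28373900, (B,merge)→64728100, (C,nl_idx)→149664000 …(+6); best=1168000 via (C,hash)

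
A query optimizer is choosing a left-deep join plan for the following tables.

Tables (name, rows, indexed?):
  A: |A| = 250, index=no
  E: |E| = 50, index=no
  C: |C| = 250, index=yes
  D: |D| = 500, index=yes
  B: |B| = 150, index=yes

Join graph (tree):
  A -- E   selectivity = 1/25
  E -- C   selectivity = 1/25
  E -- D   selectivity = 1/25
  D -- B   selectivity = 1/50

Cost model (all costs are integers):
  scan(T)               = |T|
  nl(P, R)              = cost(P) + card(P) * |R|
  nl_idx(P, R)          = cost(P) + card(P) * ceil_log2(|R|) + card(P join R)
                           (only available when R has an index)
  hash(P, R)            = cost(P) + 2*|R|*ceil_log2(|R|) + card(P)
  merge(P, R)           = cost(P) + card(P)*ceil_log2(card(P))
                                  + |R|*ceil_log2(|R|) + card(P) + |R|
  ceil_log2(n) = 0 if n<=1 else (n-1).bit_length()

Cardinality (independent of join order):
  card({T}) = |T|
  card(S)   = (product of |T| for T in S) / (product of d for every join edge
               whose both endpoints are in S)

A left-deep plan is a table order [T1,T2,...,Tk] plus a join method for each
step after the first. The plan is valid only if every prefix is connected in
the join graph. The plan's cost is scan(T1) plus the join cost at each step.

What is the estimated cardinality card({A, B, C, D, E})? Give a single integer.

Tables in S: A(250), B(150), C(250), D(500), E(50)
Edges inside S: A-E(d=25), E-C(d=25), E-D(d=25), D-B(d=50)
numerator = 250 * 150 * 250 * 500 * 50 = 234375000000
denominator = 25 * 25 * 25 * 50 = 781250
card(S) = 234375000000 / 781250 = 300000

300000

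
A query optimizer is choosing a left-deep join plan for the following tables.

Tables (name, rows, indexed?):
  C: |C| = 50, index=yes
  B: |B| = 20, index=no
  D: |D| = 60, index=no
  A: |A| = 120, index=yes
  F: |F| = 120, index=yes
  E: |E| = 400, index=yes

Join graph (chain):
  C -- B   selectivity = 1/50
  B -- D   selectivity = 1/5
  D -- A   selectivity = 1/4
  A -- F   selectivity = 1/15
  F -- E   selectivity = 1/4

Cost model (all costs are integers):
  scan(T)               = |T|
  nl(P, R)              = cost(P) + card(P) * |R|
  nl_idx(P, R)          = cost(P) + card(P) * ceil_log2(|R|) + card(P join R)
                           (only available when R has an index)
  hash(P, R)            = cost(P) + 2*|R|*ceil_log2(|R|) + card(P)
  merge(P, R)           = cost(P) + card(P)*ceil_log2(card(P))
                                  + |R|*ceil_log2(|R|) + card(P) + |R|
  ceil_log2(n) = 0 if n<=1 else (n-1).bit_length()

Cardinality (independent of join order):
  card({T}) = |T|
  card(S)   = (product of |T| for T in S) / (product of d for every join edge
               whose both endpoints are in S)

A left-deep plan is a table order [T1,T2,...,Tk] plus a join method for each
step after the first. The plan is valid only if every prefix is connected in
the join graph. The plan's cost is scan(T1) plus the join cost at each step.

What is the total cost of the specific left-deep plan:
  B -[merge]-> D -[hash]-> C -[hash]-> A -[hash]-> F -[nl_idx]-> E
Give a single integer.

step 1: scan B: cost=20, card=20
step 2: join D via merge
    card(P join D) = 20*60/(5) = 240
    cost = 20 + 20*5 + 60*6 + 20 + 60 = 560
step 3: join C via hash
    card(P join C) = 240*50/(50) = 240
    cost = 560 + 2*50*6 + 240 = 1400
step 4: join A via hash
    card(P join A) = 240*120/(4) = 7200
    cost = 1400 + 2*120*7 + 240 = 3320
step 5: join F via hash
    card(P join F) = 7200*120/(15) = 57600
    cost = 3320 + 2*120*7 + 7200 = 12200
step 6: join E via nl_idx
    card(P join E) = 57600*400/(4) = 5760000
    cost = 12200 + 57600*9 + 5760000 = 6290600

6290600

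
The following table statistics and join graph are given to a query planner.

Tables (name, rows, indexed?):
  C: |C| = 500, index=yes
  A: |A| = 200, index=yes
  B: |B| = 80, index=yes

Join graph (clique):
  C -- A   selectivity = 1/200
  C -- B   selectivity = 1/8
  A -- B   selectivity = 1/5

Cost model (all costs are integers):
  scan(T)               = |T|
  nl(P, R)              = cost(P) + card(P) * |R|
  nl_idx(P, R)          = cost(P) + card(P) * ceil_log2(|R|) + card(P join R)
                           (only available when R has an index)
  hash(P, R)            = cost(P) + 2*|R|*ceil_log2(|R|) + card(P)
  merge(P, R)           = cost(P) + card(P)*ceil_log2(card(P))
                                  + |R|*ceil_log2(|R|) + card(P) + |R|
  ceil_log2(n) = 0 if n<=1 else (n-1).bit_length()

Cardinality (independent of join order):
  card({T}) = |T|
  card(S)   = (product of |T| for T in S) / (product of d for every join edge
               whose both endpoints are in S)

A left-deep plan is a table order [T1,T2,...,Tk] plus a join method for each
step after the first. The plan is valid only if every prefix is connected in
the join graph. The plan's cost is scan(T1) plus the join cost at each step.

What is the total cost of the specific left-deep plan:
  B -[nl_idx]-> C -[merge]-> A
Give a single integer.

77600

step 1: scan B: cost=80, card=80
step 2: join C via nl_idx
    card(P join C) = 80*500/(8) = 5000
    cost = 80 + 80*9 + 5000 = 5800
step 3: join A via merge
    card(P join A) = 5000*200/(200*5) = 1000
    cost = 5800 + 5000*13 + 200*8 + 5000 + 200 = 77600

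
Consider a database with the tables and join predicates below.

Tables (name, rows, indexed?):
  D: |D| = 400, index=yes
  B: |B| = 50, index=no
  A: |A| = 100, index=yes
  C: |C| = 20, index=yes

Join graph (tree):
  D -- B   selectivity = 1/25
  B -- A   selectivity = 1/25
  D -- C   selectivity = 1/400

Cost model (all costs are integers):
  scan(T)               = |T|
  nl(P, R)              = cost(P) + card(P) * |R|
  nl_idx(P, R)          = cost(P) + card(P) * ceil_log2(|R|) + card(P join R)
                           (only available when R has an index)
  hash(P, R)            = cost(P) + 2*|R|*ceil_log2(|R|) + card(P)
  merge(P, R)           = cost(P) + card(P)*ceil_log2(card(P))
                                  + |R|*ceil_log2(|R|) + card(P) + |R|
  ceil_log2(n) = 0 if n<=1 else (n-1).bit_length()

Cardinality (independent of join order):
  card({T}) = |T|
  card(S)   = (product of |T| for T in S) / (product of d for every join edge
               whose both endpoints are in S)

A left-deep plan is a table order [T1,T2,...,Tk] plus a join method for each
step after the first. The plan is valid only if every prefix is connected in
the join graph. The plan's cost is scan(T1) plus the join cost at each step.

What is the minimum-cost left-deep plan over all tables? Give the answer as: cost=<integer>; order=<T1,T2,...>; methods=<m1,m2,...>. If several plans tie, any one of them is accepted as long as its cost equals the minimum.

cost=1130; order=C,D,B,A; methods=nl_idx,merge,nl_idx

Selinger DP (subsets sized 1..n):
  {D}: scan cost=400, card=400
  {B}: scan cost=50, card=50
  {A}: scan cost=100, card=100
  {C}: scan cost=20, card=20
  {BD}: card=800; try (D,nl_idx)→1300, (B,hash)→1400, (D,merge)→4400, (B,merge)→4750, (D,hash)→7300, (D,nl)→20050 …(+1); best=1300 via (D,nl_idx)
  {CD}: card=20; try (D,nl_idx)→220, (C,hash)→1000, (C,nl_idx)→2420, (D,merge)→4140, (C,merge)→4520, (D,hash)→7240 …(+2); best=220 via (D,nl_idx)
  {AB}: card=200; try (A,nl_idx)→600, (B,hash)→800, (A,merge)→1200, (B,merge)→1250, (A,hash)→1500, (A,nl)→5050 …(+1); best=600 via (A,nl_idx)
  {ABD}: card=3200; try (A,hash)→3500, (D,nl_idx)→5600, (D,merge)→6400, (D,hash)→8000, (A,nl_idx)→10100, (A,merge)→10900 …(+2); best=3500 via (A,hash)
  {BCD}: card=40; try (B,merge)→690, (B,hash)→840, (B,nl)→1220, (C,hash)→2300, (C,nl_idx)→5340, (C,merge)→10220 …(+1); best=690 via (B,merge)
  {ABCD}: card=160; try (A,nl_idx)→1130, (A,merge)→1770, (A,hash)→2130, (A,nl)→4690, (C,hash)→6900, (C,nl_idx)→19660 …(+2); best=1130 via (A,nl_idx)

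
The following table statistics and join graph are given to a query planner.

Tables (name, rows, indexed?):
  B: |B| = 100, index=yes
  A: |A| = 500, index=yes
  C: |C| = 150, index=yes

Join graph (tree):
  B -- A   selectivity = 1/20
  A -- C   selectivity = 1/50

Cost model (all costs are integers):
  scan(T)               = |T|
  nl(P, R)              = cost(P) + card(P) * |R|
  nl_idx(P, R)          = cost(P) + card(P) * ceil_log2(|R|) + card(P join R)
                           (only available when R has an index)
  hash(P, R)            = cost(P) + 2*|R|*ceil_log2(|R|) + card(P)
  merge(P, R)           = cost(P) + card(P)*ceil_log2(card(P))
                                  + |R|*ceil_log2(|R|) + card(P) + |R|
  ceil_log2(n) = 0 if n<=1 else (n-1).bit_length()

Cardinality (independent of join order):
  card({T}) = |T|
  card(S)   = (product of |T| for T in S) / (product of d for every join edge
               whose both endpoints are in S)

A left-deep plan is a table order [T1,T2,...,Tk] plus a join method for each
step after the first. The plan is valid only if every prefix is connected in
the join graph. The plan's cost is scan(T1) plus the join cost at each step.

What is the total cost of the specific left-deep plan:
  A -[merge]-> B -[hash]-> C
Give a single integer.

step 1: scan A: cost=500, card=500
step 2: join B via merge
    card(P join B) = 500*100/(20) = 2500
    cost = 500 + 500*9 + 100*7 + 500 + 100 = 6300
step 3: join C via hash
    card(P join C) = 2500*150/(50) = 7500
    cost = 6300 + 2*150*8 + 2500 = 11200

11200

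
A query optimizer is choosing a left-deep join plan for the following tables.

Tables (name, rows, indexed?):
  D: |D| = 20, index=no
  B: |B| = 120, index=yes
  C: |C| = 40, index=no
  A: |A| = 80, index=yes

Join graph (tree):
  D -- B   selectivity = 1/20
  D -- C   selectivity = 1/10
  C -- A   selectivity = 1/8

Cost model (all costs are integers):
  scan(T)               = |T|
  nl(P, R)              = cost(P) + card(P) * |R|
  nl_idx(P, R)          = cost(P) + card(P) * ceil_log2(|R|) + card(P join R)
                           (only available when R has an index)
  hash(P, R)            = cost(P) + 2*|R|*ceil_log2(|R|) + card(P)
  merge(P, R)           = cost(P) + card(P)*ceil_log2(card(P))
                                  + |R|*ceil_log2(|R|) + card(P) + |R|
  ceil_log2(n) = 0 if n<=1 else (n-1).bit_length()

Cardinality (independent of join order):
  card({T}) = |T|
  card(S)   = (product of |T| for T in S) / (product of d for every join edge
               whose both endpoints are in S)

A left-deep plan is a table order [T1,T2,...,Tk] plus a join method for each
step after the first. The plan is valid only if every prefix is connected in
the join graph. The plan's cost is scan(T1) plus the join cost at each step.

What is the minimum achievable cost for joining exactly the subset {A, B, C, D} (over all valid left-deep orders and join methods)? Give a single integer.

2480

Selinger DP over subsets of {A,B,C,D}:
  {D}: scan cost=20, card=20
  {B}: scan cost=120, card=120
  {C}: scan cost=40, card=40
  {A}: scan cost=80, card=80
  {BD}: card=120; try (B,nl_idx)→280, (D,hash)→440, (B,merge)→1100, (D,merge)→1200, (B,hash)→1720, (B,nl)→2420 …(+1); best=280 via (B,nl_idx)
  {CD}: card=80; try (D,hash)→280, (C,merge)→420, (D,merge)→440, (C,hash)→520, (C,nl)→820, (D,nl)→840; best=280 via (D,hash)
  {AC}: card=400; try (C,hash)→640, (A,nl_idx)→720, (A,merge)→960, (C,merge)→1000, (A,hash)→1200, (A,nl)→3240 …(+1); best=640 via (C,hash)
  {BCD}: card=480; try (C,hash)→880, (B,nl_idx)→1320, (C,merge)→1520, (B,merge)→1880, (B,hash)→2040, (C,nl)→5080 …(+1); best=880 via (C,hash)
  {ACD}: card=800; try (D,hash)→1240, (A,hash)→1480, (A,merge)→1560, (A,nl_idx)→1640, (D,merge)→4760, (A,nl)→6680 …(+1); best=1240 via (D,hash)
  {ABCD}: card=4800; try (A,hash)→2480, (B,hash)→3720, (A,merge)→6320, (A,nl_idx)→9040, (B,merge)→11000, (B,nl_idx)→11640 …(+2); best=2480 via (A,hash)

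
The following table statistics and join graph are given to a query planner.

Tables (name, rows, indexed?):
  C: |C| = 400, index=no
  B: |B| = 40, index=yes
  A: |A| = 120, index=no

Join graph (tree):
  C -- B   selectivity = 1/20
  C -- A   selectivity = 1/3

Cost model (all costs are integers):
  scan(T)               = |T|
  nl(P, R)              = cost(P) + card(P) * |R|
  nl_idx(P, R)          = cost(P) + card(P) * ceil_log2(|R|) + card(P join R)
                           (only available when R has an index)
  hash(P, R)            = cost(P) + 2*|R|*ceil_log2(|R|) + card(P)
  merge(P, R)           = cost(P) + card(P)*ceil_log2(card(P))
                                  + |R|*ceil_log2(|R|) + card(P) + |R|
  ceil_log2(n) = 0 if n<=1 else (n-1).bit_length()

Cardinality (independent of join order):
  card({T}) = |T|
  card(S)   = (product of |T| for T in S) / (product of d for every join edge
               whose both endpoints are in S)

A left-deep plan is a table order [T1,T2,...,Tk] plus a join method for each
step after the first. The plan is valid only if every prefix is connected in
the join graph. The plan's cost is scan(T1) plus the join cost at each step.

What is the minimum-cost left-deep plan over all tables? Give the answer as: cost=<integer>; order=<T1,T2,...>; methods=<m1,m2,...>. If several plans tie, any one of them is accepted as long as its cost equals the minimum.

Selinger DP (subsets sized 1..n):
  {C}: scan cost=400, card=400
  {B}: scan cost=40, card=40
  {A}: scan cost=120, card=120
  {BC}: card=800; try (B,hash)→1280, (B,nl_idx)→3600, (C,merge)→4320, (B,merge)→4680, (C,hash)→7280, (C,nl)→16040 …(+1); best=1280 via (B,hash)
  {AC}: card=16000; try (A,hash)→2480, (C,merge)→5080, (A,merge)→5360, (C,hash)→7440, (C,nl)→48120, (A,nl)→48400; best=2480 via (A,hash)
  {ABC}: card=32000; try (A,hash)→3760, (A,merge)→11040, (B,hash)→18960, (A,nl)→97280, (B,nl_idx)→130480, (B,merge)→242760 …(+1); best=3760 via (A,hash)

cost=3760; order=C,B,A; methods=hash,hash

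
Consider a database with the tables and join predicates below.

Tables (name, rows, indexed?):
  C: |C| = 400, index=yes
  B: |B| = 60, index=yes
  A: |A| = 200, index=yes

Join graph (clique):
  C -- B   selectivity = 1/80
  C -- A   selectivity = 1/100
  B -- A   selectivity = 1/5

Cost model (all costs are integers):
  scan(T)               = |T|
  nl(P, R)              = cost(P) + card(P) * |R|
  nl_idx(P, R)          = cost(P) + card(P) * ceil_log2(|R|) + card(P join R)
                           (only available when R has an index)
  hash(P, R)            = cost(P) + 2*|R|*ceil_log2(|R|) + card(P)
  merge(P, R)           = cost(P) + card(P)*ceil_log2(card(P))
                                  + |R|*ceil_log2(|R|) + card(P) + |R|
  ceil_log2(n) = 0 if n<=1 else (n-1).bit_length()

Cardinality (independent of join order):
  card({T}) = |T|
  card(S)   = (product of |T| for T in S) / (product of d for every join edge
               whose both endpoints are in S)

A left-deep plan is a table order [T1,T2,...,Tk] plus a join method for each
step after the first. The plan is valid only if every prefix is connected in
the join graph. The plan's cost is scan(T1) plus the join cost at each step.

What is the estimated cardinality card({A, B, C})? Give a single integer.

120

Tables in S: A(200), B(60), C(400)
Edges inside S: C-B(d=80), C-A(d=100), B-A(d=5)
numerator = 200 * 60 * 400 = 4800000
denominator = 80 * 100 * 5 = 40000
card(S) = 4800000 / 40000 = 120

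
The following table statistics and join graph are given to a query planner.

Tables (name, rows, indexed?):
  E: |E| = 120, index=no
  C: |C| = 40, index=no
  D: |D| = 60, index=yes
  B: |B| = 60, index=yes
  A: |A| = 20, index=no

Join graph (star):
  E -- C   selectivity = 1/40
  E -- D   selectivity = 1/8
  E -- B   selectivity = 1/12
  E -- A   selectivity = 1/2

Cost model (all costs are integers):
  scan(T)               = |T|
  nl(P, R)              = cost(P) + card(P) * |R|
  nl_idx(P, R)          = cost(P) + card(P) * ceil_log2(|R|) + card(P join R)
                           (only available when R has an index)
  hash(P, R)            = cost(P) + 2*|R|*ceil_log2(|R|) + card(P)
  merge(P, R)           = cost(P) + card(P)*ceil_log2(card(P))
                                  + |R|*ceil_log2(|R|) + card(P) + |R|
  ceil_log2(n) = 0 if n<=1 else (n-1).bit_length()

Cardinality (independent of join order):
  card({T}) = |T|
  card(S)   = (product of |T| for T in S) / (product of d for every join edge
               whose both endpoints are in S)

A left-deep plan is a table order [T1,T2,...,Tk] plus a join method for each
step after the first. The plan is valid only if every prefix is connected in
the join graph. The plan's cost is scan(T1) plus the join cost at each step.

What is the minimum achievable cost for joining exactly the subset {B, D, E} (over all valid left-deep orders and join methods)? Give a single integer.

2280

Selinger DP over subsets of {B,D,E}:
  {E}: scan cost=120, card=120
  {D}: scan cost=60, card=60
  {B}: scan cost=60, card=60
  {DE}: card=900; try (D,hash)→960, (E,merge)→1440, (D,merge)→1500, (D,nl_idx)→1740, (E,hash)→1800, (E,nl)→7260 …(+1); best=960 via (D,hash)
  {BE}: card=600; try (B,hash)→960, (E,merge)→1440, (B,nl_idx)→1440, (B,merge)→1500, (E,hash)→1800, (E,nl)→7260 …(+1); best=960 via (B,hash)
  {BDE}: card=4500; try (D,hash)→2280, (B,hash)→2580, (D,merge)→7980, (D,nl_idx)→9060, (B,nl_idx)→10860, (B,merge)→11280 …(+2); best=2280 via (D,hash)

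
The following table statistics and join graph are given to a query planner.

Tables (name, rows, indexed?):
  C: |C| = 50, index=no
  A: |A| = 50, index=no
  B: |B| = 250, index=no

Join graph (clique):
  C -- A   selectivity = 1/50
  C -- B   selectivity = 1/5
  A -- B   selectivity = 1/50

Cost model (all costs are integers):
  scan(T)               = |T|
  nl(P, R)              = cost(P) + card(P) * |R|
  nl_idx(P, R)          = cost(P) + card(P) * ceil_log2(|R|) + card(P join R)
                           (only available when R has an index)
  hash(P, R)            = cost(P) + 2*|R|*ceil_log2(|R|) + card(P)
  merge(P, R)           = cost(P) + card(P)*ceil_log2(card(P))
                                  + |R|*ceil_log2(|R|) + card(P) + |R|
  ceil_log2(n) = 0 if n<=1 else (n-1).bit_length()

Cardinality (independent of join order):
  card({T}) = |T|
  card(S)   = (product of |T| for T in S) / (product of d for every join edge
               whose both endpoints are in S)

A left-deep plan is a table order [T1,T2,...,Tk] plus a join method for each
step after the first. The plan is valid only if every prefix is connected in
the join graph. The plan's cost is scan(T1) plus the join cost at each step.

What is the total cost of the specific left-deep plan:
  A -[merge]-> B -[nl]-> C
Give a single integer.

step 1: scan A: cost=50, card=50
step 2: join B via merge
    card(P join B) = 50*250/(50) = 250
    cost = 50 + 50*6 + 250*8 + 50 + 250 = 2650
step 3: join C via nl
    card(P join C) = 250*50/(50*5) = 50
    cost = 2650 + 250*50 = 15150

15150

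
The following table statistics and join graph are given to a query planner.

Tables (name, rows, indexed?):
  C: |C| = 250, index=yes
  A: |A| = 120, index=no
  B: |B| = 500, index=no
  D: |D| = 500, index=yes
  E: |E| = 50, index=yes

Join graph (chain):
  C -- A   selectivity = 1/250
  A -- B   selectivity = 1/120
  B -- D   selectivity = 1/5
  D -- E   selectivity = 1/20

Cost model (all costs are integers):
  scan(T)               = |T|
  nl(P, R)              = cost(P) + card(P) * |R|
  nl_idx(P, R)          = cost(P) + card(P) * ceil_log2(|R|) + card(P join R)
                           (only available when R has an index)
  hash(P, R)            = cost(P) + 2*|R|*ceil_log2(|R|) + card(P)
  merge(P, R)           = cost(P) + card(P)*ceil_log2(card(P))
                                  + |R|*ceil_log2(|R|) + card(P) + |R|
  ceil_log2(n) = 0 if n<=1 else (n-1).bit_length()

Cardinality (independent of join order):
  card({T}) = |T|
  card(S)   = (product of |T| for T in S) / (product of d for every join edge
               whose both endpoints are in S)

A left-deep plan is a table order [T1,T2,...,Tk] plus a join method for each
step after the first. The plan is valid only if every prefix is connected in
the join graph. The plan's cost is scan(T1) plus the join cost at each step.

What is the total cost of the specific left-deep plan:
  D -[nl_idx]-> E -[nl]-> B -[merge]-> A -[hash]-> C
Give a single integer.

3009710

step 1: scan D: cost=500, card=500
step 2: join E via nl_idx
    card(P join E) = 500*50/(20) = 1250
    cost = 500 + 500*6 + 1250 = 4750
step 3: join B via nl
    card(P join B) = 1250*500/(5) = 125000
    cost = 4750 + 1250*500 = 629750
step 4: join A via merge
    card(P join A) = 125000*120/(120) = 125000
    cost = 629750 + 125000*17 + 120*7 + 125000 + 120 = 2880710
step 5: join C via hash
    card(P join C) = 125000*250/(250) = 125000
    cost = 2880710 + 2*250*8 + 125000 = 3009710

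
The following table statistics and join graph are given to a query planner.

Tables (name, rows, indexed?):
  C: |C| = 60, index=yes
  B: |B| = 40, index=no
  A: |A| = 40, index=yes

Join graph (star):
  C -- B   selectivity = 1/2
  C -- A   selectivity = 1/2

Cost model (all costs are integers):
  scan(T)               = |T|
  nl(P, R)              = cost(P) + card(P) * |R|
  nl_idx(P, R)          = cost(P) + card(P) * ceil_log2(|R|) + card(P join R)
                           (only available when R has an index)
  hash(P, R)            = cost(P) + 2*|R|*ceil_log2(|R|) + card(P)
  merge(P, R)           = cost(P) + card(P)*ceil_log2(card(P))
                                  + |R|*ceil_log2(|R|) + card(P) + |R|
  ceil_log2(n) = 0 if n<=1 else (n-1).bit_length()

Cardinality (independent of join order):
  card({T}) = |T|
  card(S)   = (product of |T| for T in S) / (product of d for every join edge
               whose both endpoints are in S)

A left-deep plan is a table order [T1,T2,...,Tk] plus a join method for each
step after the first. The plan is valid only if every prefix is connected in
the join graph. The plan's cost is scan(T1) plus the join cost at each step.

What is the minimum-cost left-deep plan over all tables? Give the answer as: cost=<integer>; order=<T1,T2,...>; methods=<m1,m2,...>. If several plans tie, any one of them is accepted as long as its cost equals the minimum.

Selinger DP (subsets sized 1..n):
  {C}: scan cost=60, card=60
  {B}: scan cost=40, card=40
  {A}: scan cost=40, card=40
  {BC}: card=1200; try (B,hash)→600, (C,merge)→740, (B,merge)→760, (C,hash)→800, (C,nl_idx)→1480, (C,nl)→2440 …(+1); best=600 via (B,hash)
  {AC}: card=1200; try (A,hash)→600, (C,merge)→740, (A,merge)→760, (C,hash)→800, (C,nl_idx)→1480, (A,nl_idx)→1620 …(+2); best=600 via (A,hash)
  {ABC}: card=24000; try (B,hash)→2280, (A,hash)→2280, (B,merge)→15280, (A,merge)→15280, (A,nl_idx)→31800, (B,nl)→48600 …(+1); best=2280 via (B,hash)

cost=2280; order=C,A,B; methods=hash,hash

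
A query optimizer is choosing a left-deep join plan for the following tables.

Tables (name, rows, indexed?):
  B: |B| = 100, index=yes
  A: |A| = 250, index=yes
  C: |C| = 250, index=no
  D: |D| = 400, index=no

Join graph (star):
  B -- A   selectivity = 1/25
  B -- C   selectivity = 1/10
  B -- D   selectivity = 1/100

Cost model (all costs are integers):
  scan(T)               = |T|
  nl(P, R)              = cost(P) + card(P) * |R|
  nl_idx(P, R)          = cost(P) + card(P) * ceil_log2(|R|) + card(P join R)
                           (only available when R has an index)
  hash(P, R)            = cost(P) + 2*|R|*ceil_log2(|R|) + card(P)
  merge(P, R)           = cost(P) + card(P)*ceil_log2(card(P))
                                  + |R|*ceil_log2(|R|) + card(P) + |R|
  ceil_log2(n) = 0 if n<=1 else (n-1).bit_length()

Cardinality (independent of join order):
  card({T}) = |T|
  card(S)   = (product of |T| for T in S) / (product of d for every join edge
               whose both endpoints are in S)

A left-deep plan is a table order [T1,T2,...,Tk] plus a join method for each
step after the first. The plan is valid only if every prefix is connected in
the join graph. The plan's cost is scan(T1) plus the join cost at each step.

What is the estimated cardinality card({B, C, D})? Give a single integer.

Tables in S: B(100), C(250), D(400)
Edges inside S: B-C(d=10), B-D(d=100)
numerator = 100 * 250 * 400 = 10000000
denominator = 10 * 100 = 1000
card(S) = 10000000 / 1000 = 10000

10000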